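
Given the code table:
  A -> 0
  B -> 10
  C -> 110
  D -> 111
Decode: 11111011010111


Decoding:
111 -> D
110 -> C
110 -> C
10 -> B
111 -> D


Result: DCCBD


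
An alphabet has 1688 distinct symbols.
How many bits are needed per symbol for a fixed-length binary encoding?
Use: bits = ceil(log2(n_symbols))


log2(1688) = 10.7211
Bracket: 2^10 = 1024 < 1688 <= 2^11 = 2048
So ceil(log2(1688)) = 11

bits = ceil(log2(1688)) = ceil(10.7211) = 11 bits


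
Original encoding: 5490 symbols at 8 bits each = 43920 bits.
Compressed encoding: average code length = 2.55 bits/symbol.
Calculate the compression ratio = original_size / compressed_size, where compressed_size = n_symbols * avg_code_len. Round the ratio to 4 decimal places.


original_size = n_symbols * orig_bits = 5490 * 8 = 43920 bits
compressed_size = n_symbols * avg_code_len = 5490 * 2.55 = 13999.5 bits
ratio = original_size / compressed_size = 43920 / 13999.5 = 3.1373

Compression ratio = 3.1373


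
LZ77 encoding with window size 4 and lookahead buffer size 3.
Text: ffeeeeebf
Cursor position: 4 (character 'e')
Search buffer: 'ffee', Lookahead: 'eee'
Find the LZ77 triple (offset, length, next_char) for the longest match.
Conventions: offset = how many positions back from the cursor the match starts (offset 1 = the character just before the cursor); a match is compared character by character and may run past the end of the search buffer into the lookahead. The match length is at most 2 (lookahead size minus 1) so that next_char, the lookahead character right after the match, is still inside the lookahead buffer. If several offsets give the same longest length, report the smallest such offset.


Try each offset into the search buffer:
  offset=1 (pos 3, char 'e'): match length 2
  offset=2 (pos 2, char 'e'): match length 2
  offset=3 (pos 1, char 'f'): match length 0
  offset=4 (pos 0, char 'f'): match length 0
Longest match has length 2, found at offsets 1, 2; take the smallest, offset 1.
next_char = character at position 4 + 2 = 6 -> 'e'

Best match: offset=1, length=2 (matching 'ee' starting at position 3)
LZ77 triple: (1, 2, 'e')


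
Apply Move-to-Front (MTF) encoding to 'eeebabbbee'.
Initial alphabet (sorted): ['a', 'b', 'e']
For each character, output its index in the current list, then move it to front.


MTF encoding:
'e': index 2 in ['a', 'b', 'e'] -> ['e', 'a', 'b']
'e': index 0 in ['e', 'a', 'b'] -> ['e', 'a', 'b']
'e': index 0 in ['e', 'a', 'b'] -> ['e', 'a', 'b']
'b': index 2 in ['e', 'a', 'b'] -> ['b', 'e', 'a']
'a': index 2 in ['b', 'e', 'a'] -> ['a', 'b', 'e']
'b': index 1 in ['a', 'b', 'e'] -> ['b', 'a', 'e']
'b': index 0 in ['b', 'a', 'e'] -> ['b', 'a', 'e']
'b': index 0 in ['b', 'a', 'e'] -> ['b', 'a', 'e']
'e': index 2 in ['b', 'a', 'e'] -> ['e', 'b', 'a']
'e': index 0 in ['e', 'b', 'a'] -> ['e', 'b', 'a']


Output: [2, 0, 0, 2, 2, 1, 0, 0, 2, 0]


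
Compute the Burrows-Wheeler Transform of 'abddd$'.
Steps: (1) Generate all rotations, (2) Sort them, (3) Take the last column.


Rotations (sorted):
  0: $abddd -> last char: d
  1: abddd$ -> last char: $
  2: bddd$a -> last char: a
  3: d$abdd -> last char: d
  4: dd$abd -> last char: d
  5: ddd$ab -> last char: b


BWT = d$addb


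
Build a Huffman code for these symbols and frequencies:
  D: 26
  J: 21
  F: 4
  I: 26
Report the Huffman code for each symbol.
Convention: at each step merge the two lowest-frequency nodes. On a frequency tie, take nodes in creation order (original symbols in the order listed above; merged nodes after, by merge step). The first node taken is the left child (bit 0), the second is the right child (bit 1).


Huffman tree construction:
Step 1: Merge F(4) + J(21) = 25
Step 2: Merge (F+J)(25) + D(26) = 51
Step 3: Merge I(26) + ((F+J)+D)(51) = 77
Read each symbol's code off the tree from the root (left child = 0, right child = 1).

Codes:
  D: 11 (length 2)
  J: 101 (length 3)
  F: 100 (length 3)
  I: 0 (length 1)
Average code length: 153/77 = 1.9870 bits/symbol


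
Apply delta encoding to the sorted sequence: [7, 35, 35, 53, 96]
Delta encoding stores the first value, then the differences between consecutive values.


First value: 7
Deltas:
  35 - 7 = 28
  35 - 35 = 0
  53 - 35 = 18
  96 - 53 = 43


Delta encoded: [7, 28, 0, 18, 43]


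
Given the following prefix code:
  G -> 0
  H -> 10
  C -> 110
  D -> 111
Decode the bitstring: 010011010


Decoding step by step:
Bits 0 -> G
Bits 10 -> H
Bits 0 -> G
Bits 110 -> C
Bits 10 -> H


Decoded message: GHGCH


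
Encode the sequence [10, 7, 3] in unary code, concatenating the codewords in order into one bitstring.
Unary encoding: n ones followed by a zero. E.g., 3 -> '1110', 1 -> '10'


Encode each number as n ones followed by a terminating 0:
  10 -> 11111111110 (11 bits)
  7 -> 11111110 (8 bits)
  3 -> 1110 (4 bits)
Total length = 11 + 8 + 4 = 23 bits.

Unary([10, 7, 3]) = 11111111110111111101110 (23 bits)


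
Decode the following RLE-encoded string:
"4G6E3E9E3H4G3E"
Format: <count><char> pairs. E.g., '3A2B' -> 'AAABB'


Expanding each <count><char> pair:
  4G -> 'GGGG'
  6E -> 'EEEEEE'
  3E -> 'EEE'
  9E -> 'EEEEEEEEE'
  3H -> 'HHH'
  4G -> 'GGGG'
  3E -> 'EEE'

Decoded = GGGGEEEEEEEEEEEEEEEEEEHHHGGGGEEE


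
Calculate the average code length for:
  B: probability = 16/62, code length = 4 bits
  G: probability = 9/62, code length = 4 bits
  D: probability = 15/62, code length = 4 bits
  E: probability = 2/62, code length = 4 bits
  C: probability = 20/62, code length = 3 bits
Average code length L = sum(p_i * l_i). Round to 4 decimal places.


Weighted contributions p_i * l_i:
  B: (16/62) * 4 = 64/62
  G: (9/62) * 4 = 36/62
  D: (15/62) * 4 = 60/62
  E: (2/62) * 4 = 8/62
  C: (20/62) * 3 = 60/62
Sum = (64 + 36 + 60 + 8 + 60)/62 = 228/62

L = 228/62 = 3.6774 bits/symbol


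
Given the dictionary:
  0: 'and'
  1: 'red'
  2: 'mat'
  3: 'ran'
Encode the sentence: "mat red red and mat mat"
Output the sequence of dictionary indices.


Look up each word in the dictionary:
  'mat' -> 2
  'red' -> 1
  'red' -> 1
  'and' -> 0
  'mat' -> 2
  'mat' -> 2

Encoded: [2, 1, 1, 0, 2, 2]


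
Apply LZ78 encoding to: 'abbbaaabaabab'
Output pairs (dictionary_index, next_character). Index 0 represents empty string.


LZ78 encoding steps:
Dictionary: {0: ''}
Step 1: w='' (idx 0), next='a' -> output (0, 'a'), add 'a' as idx 1
Step 2: w='' (idx 0), next='b' -> output (0, 'b'), add 'b' as idx 2
Step 3: w='b' (idx 2), next='b' -> output (2, 'b'), add 'bb' as idx 3
Step 4: w='a' (idx 1), next='a' -> output (1, 'a'), add 'aa' as idx 4
Step 5: w='a' (idx 1), next='b' -> output (1, 'b'), add 'ab' as idx 5
Step 6: w='aa' (idx 4), next='b' -> output (4, 'b'), add 'aab' as idx 6
Step 7: w='ab' (idx 5), end of input -> output (5, '')


Encoded: [(0, 'a'), (0, 'b'), (2, 'b'), (1, 'a'), (1, 'b'), (4, 'b'), (5, '')]


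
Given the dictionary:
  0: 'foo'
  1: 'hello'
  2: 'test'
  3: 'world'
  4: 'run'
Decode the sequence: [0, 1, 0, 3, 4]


Look up each index in the dictionary:
  0 -> 'foo'
  1 -> 'hello'
  0 -> 'foo'
  3 -> 'world'
  4 -> 'run'

Decoded: "foo hello foo world run"


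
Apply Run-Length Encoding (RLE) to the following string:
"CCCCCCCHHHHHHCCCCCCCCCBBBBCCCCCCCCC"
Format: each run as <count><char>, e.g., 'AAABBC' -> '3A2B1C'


Scanning runs left to right:
  i=0: run of 'C' x 7 -> '7C'
  i=7: run of 'H' x 6 -> '6H'
  i=13: run of 'C' x 9 -> '9C'
  i=22: run of 'B' x 4 -> '4B'
  i=26: run of 'C' x 9 -> '9C'

RLE = 7C6H9C4B9C


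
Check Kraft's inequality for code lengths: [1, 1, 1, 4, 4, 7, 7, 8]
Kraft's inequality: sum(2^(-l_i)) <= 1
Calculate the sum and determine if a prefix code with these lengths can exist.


Sum = 2^(-1) + 2^(-1) + 2^(-1) + 2^(-4) + 2^(-4) + 2^(-7) + 2^(-7) + 2^(-8)
    = 0.5 + 0.5 + 0.5 + 0.0625 + 0.0625 + 0.0078125 + 0.0078125 + 0.00390625
    = 421/256 = 1.64453125
Since 1.64453125 > 1, Kraft's inequality is NOT satisfied.
A prefix code with these lengths CANNOT exist.

Kraft sum = 1.64453125. Not satisfied.


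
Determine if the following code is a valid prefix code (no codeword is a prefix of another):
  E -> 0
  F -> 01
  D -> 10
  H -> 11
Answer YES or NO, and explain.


Checking each pair (does one codeword prefix another?):
  E='0' vs F='01': prefix -- VIOLATION

NO -- this is NOT a valid prefix code. E (0) is a prefix of F (01).


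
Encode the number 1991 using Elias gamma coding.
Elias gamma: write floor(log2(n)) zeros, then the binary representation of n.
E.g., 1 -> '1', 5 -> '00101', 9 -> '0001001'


num_bits = floor(log2(1991)) + 1 = 11
leading_zeros = num_bits - 1 = 10
binary(1991) = 11111000111

Elias gamma(1991) = '0000000000' + '11111000111' = 000000000011111000111 (21 bits)


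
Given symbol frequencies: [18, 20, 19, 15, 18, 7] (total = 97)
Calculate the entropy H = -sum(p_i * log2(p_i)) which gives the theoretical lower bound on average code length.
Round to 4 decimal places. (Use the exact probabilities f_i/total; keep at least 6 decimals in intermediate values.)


Per-symbol terms -p_i * log2(p_i) with p_i = f_i/97:
  p = 18/97 = 0.185567: log2(p) = -2.429988, -p*log2(p) = 0.450926
  p = 20/97 = 0.206186: log2(p) = -2.277985, -p*log2(p) = 0.469688
  p = 19/97 = 0.195876: log2(p) = -2.351985, -p*log2(p) = 0.460698
  p = 15/97 = 0.154639: log2(p) = -2.693022, -p*log2(p) = 0.416447
  p = 18/97 = 0.185567: log2(p) = -2.429988, -p*log2(p) = 0.450926
  p = 7/97 = 0.072165: log2(p) = -3.792558, -p*log2(p) = 0.273690
H = 0.450926 + 0.469688 + 0.460698 + 0.416447 + 0.450926 + 0.273690 = 2.522375

H = 2.5224 bits/symbol


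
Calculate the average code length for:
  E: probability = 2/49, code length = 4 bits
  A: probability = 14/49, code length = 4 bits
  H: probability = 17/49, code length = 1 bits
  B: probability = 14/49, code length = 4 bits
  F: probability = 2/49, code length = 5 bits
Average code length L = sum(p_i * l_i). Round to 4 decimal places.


Weighted contributions p_i * l_i:
  E: (2/49) * 4 = 8/49
  A: (14/49) * 4 = 56/49
  H: (17/49) * 1 = 17/49
  B: (14/49) * 4 = 56/49
  F: (2/49) * 5 = 10/49
Sum = (8 + 56 + 17 + 56 + 10)/49 = 147/49

L = 147/49 = 3.0000 bits/symbol


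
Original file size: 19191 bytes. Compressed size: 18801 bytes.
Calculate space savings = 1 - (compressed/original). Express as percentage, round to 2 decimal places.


ratio = compressed/original = 18801/19191 = 0.979678
savings = 1 - ratio = 1 - 0.979678 = 0.020322
as a percentage: 0.020322 * 100 = 2.03%

Space savings = 1 - 18801/19191 = 2.03%


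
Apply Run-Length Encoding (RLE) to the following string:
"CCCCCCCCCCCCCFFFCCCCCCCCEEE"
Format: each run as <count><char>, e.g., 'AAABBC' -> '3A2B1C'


Scanning runs left to right:
  i=0: run of 'C' x 13 -> '13C'
  i=13: run of 'F' x 3 -> '3F'
  i=16: run of 'C' x 8 -> '8C'
  i=24: run of 'E' x 3 -> '3E'

RLE = 13C3F8C3E


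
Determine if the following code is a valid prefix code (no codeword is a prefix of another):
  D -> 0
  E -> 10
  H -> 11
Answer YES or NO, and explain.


Checking each pair (does one codeword prefix another?):
  D='0' vs E='10': no prefix
  D='0' vs H='11': no prefix
  E='10' vs D='0': no prefix
  E='10' vs H='11': no prefix
  H='11' vs D='0': no prefix
  H='11' vs E='10': no prefix
No violation found over all pairs.

YES -- this is a valid prefix code. No codeword is a prefix of any other codeword.


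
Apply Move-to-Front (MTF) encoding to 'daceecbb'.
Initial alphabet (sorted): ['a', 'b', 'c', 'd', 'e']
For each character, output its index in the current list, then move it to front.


MTF encoding:
'd': index 3 in ['a', 'b', 'c', 'd', 'e'] -> ['d', 'a', 'b', 'c', 'e']
'a': index 1 in ['d', 'a', 'b', 'c', 'e'] -> ['a', 'd', 'b', 'c', 'e']
'c': index 3 in ['a', 'd', 'b', 'c', 'e'] -> ['c', 'a', 'd', 'b', 'e']
'e': index 4 in ['c', 'a', 'd', 'b', 'e'] -> ['e', 'c', 'a', 'd', 'b']
'e': index 0 in ['e', 'c', 'a', 'd', 'b'] -> ['e', 'c', 'a', 'd', 'b']
'c': index 1 in ['e', 'c', 'a', 'd', 'b'] -> ['c', 'e', 'a', 'd', 'b']
'b': index 4 in ['c', 'e', 'a', 'd', 'b'] -> ['b', 'c', 'e', 'a', 'd']
'b': index 0 in ['b', 'c', 'e', 'a', 'd'] -> ['b', 'c', 'e', 'a', 'd']


Output: [3, 1, 3, 4, 0, 1, 4, 0]


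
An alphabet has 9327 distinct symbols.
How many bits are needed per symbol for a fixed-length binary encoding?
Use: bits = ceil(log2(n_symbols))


log2(9327) = 13.1872
Bracket: 2^13 = 8192 < 9327 <= 2^14 = 16384
So ceil(log2(9327)) = 14

bits = ceil(log2(9327)) = ceil(13.1872) = 14 bits


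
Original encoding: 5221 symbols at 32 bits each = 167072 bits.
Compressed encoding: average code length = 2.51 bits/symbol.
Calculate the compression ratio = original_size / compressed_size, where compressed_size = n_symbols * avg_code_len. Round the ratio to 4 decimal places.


original_size = n_symbols * orig_bits = 5221 * 32 = 167072 bits
compressed_size = n_symbols * avg_code_len = 5221 * 2.51 = 13104.71 bits
ratio = original_size / compressed_size = 167072 / 13104.71 = 12.749

Compression ratio = 12.749


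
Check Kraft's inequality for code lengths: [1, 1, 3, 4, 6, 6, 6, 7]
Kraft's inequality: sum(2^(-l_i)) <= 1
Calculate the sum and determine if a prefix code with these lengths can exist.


Sum = 2^(-1) + 2^(-1) + 2^(-3) + 2^(-4) + 2^(-6) + 2^(-6) + 2^(-6) + 2^(-7)
    = 0.5 + 0.5 + 0.125 + 0.0625 + 0.015625 + 0.015625 + 0.015625 + 0.0078125
    = 159/128 = 1.2421875
Since 1.2421875 > 1, Kraft's inequality is NOT satisfied.
A prefix code with these lengths CANNOT exist.

Kraft sum = 1.2421875. Not satisfied.


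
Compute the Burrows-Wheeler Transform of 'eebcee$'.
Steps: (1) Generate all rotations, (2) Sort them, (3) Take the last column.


Rotations (sorted):
  0: $eebcee -> last char: e
  1: bcee$ee -> last char: e
  2: cee$eeb -> last char: b
  3: e$eebce -> last char: e
  4: ebcee$e -> last char: e
  5: ee$eebc -> last char: c
  6: eebcee$ -> last char: $


BWT = eebeec$


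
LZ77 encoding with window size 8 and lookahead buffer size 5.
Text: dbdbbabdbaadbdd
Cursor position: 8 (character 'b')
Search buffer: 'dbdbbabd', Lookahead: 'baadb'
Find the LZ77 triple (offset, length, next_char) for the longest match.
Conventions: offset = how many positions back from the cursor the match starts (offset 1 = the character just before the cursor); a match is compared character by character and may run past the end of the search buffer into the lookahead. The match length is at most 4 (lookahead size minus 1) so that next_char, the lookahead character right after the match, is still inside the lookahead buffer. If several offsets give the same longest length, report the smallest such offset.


Try each offset into the search buffer:
  offset=1 (pos 7, char 'd'): match length 0
  offset=2 (pos 6, char 'b'): match length 1
  offset=3 (pos 5, char 'a'): match length 0
  offset=4 (pos 4, char 'b'): match length 2
  offset=5 (pos 3, char 'b'): match length 1
  offset=6 (pos 2, char 'd'): match length 0
  offset=7 (pos 1, char 'b'): match length 1
  offset=8 (pos 0, char 'd'): match length 0
Longest match has length 2 at offset 4.
next_char = character at position 8 + 2 = 10 -> 'a'

Best match: offset=4, length=2 (matching 'ba' starting at position 4)
LZ77 triple: (4, 2, 'a')


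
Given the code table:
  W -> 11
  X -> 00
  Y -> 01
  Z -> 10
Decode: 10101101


Decoding:
10 -> Z
10 -> Z
11 -> W
01 -> Y


Result: ZZWY


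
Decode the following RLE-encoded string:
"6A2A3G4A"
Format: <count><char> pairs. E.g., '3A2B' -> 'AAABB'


Expanding each <count><char> pair:
  6A -> 'AAAAAA'
  2A -> 'AA'
  3G -> 'GGG'
  4A -> 'AAAA'

Decoded = AAAAAAAAGGGAAAA


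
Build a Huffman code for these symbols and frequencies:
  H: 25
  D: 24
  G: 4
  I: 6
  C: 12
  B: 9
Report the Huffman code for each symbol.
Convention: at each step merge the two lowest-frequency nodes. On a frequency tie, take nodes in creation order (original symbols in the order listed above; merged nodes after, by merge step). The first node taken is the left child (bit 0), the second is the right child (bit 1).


Huffman tree construction:
Step 1: Merge G(4) + I(6) = 10
Step 2: Merge B(9) + (G+I)(10) = 19
Step 3: Merge C(12) + (B+(G+I))(19) = 31
Step 4: Merge D(24) + H(25) = 49
Step 5: Merge (C+(B+(G+I)))(31) + (D+H)(49) = 80
Read each symbol's code off the tree from the root (left child = 0, right child = 1).

Codes:
  H: 11 (length 2)
  D: 10 (length 2)
  G: 0110 (length 4)
  I: 0111 (length 4)
  C: 00 (length 2)
  B: 010 (length 3)
Average code length: 189/80 = 2.3625 bits/symbol


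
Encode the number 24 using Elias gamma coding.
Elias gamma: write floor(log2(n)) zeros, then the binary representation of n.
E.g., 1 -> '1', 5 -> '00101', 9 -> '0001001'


num_bits = floor(log2(24)) + 1 = 5
leading_zeros = num_bits - 1 = 4
binary(24) = 11000

Elias gamma(24) = '0000' + '11000' = 000011000 (9 bits)


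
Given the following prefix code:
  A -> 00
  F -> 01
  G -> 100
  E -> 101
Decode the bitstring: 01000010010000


Decoding step by step:
Bits 01 -> F
Bits 00 -> A
Bits 00 -> A
Bits 100 -> G
Bits 100 -> G
Bits 00 -> A


Decoded message: FAAGGA


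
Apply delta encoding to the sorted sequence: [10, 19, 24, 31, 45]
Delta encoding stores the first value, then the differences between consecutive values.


First value: 10
Deltas:
  19 - 10 = 9
  24 - 19 = 5
  31 - 24 = 7
  45 - 31 = 14


Delta encoded: [10, 9, 5, 7, 14]


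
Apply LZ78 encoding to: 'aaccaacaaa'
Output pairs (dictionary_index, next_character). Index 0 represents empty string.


LZ78 encoding steps:
Dictionary: {0: ''}
Step 1: w='' (idx 0), next='a' -> output (0, 'a'), add 'a' as idx 1
Step 2: w='a' (idx 1), next='c' -> output (1, 'c'), add 'ac' as idx 2
Step 3: w='' (idx 0), next='c' -> output (0, 'c'), add 'c' as idx 3
Step 4: w='a' (idx 1), next='a' -> output (1, 'a'), add 'aa' as idx 4
Step 5: w='c' (idx 3), next='a' -> output (3, 'a'), add 'ca' as idx 5
Step 6: w='aa' (idx 4), end of input -> output (4, '')


Encoded: [(0, 'a'), (1, 'c'), (0, 'c'), (1, 'a'), (3, 'a'), (4, '')]


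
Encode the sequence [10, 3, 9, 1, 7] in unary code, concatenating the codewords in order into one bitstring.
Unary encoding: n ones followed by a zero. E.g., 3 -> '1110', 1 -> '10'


Encode each number as n ones followed by a terminating 0:
  10 -> 11111111110 (11 bits)
  3 -> 1110 (4 bits)
  9 -> 1111111110 (10 bits)
  1 -> 10 (2 bits)
  7 -> 11111110 (8 bits)
Total length = 11 + 4 + 10 + 2 + 8 = 35 bits.

Unary([10, 3, 9, 1, 7]) = 11111111110111011111111101011111110 (35 bits)


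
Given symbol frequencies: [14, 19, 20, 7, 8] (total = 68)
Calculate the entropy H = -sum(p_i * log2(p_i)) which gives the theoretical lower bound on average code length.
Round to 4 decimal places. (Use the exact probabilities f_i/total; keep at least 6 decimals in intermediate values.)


Per-symbol terms -p_i * log2(p_i) with p_i = f_i/68:
  p = 14/68 = 0.205882: log2(p) = -2.280108, -p*log2(p) = 0.469434
  p = 19/68 = 0.279412: log2(p) = -1.839535, -p*log2(p) = 0.513988
  p = 20/68 = 0.294118: log2(p) = -1.765535, -p*log2(p) = 0.519275
  p = 7/68 = 0.102941: log2(p) = -3.280108, -p*log2(p) = 0.337658
  p = 8/68 = 0.117647: log2(p) = -3.087463, -p*log2(p) = 0.363231
H = 0.469434 + 0.513988 + 0.519275 + 0.337658 + 0.363231 = 2.203586

H = 2.2036 bits/symbol


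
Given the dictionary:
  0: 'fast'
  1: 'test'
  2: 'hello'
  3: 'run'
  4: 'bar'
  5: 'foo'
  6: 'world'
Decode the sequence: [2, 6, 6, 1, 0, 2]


Look up each index in the dictionary:
  2 -> 'hello'
  6 -> 'world'
  6 -> 'world'
  1 -> 'test'
  0 -> 'fast'
  2 -> 'hello'

Decoded: "hello world world test fast hello"


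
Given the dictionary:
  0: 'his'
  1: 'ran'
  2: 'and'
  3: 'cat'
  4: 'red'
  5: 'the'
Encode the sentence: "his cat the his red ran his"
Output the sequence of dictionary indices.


Look up each word in the dictionary:
  'his' -> 0
  'cat' -> 3
  'the' -> 5
  'his' -> 0
  'red' -> 4
  'ran' -> 1
  'his' -> 0

Encoded: [0, 3, 5, 0, 4, 1, 0]


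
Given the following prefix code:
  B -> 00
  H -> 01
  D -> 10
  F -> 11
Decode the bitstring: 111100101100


Decoding step by step:
Bits 11 -> F
Bits 11 -> F
Bits 00 -> B
Bits 10 -> D
Bits 11 -> F
Bits 00 -> B


Decoded message: FFBDFB


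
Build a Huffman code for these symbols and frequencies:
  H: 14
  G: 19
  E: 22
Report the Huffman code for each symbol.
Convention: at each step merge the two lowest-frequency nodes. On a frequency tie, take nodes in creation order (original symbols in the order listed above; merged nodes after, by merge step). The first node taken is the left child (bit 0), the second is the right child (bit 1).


Huffman tree construction:
Step 1: Merge H(14) + G(19) = 33
Step 2: Merge E(22) + (H+G)(33) = 55
Read each symbol's code off the tree from the root (left child = 0, right child = 1).

Codes:
  H: 10 (length 2)
  G: 11 (length 2)
  E: 0 (length 1)
Average code length: 88/55 = 1.6000 bits/symbol


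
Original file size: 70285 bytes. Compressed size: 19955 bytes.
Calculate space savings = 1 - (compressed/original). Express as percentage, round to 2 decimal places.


ratio = compressed/original = 19955/70285 = 0.283915
savings = 1 - ratio = 1 - 0.283915 = 0.716085
as a percentage: 0.716085 * 100 = 71.61%

Space savings = 1 - 19955/70285 = 71.61%


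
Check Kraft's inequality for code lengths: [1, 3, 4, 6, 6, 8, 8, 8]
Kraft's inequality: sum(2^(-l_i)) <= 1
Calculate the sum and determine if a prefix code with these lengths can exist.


Sum = 2^(-1) + 2^(-3) + 2^(-4) + 2^(-6) + 2^(-6) + 2^(-8) + 2^(-8) + 2^(-8)
    = 0.5 + 0.125 + 0.0625 + 0.015625 + 0.015625 + 0.00390625 + 0.00390625 + 0.00390625
    = 187/256 = 0.73046875
Since 0.73046875 <= 1, Kraft's inequality IS satisfied.
A prefix code with these lengths CAN exist.

Kraft sum = 0.73046875. Satisfied.


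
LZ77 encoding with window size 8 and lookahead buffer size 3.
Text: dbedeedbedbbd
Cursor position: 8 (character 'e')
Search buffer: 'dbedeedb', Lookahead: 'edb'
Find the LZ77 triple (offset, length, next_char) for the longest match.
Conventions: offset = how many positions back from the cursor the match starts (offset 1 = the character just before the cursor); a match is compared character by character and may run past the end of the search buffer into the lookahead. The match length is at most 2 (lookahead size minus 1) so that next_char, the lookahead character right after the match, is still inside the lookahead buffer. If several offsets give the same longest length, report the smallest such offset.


Try each offset into the search buffer:
  offset=1 (pos 7, char 'b'): match length 0
  offset=2 (pos 6, char 'd'): match length 0
  offset=3 (pos 5, char 'e'): match length 2
  offset=4 (pos 4, char 'e'): match length 1
  offset=5 (pos 3, char 'd'): match length 0
  offset=6 (pos 2, char 'e'): match length 2
  offset=7 (pos 1, char 'b'): match length 0
  offset=8 (pos 0, char 'd'): match length 0
Longest match has length 2, found at offsets 3, 6; take the smallest, offset 3.
next_char = character at position 8 + 2 = 10 -> 'b'

Best match: offset=3, length=2 (matching 'ed' starting at position 5)
LZ77 triple: (3, 2, 'b')


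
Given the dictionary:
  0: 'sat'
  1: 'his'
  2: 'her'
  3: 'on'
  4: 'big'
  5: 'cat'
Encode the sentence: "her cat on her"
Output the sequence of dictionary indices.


Look up each word in the dictionary:
  'her' -> 2
  'cat' -> 5
  'on' -> 3
  'her' -> 2

Encoded: [2, 5, 3, 2]


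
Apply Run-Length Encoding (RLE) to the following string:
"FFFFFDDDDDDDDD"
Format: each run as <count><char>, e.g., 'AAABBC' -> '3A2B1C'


Scanning runs left to right:
  i=0: run of 'F' x 5 -> '5F'
  i=5: run of 'D' x 9 -> '9D'

RLE = 5F9D


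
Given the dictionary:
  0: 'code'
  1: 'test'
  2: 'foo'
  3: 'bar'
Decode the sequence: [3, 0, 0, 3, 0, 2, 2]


Look up each index in the dictionary:
  3 -> 'bar'
  0 -> 'code'
  0 -> 'code'
  3 -> 'bar'
  0 -> 'code'
  2 -> 'foo'
  2 -> 'foo'

Decoded: "bar code code bar code foo foo"


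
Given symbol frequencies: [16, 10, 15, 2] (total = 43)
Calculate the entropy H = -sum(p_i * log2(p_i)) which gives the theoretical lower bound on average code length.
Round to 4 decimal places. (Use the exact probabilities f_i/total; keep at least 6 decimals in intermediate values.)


Per-symbol terms -p_i * log2(p_i) with p_i = f_i/43:
  p = 16/43 = 0.372093: log2(p) = -1.426265, -p*log2(p) = 0.530703
  p = 10/43 = 0.232558: log2(p) = -2.104337, -p*log2(p) = 0.489381
  p = 15/43 = 0.348837: log2(p) = -1.519374, -p*log2(p) = 0.530014
  p = 2/43 = 0.046512: log2(p) = -4.426265, -p*log2(p) = 0.205873
H = 0.530703 + 0.489381 + 0.530014 + 0.205873 = 1.755971

H = 1.756 bits/symbol


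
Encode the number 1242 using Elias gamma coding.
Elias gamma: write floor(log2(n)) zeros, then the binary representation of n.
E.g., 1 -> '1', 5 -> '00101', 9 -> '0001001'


num_bits = floor(log2(1242)) + 1 = 11
leading_zeros = num_bits - 1 = 10
binary(1242) = 10011011010

Elias gamma(1242) = '0000000000' + '10011011010' = 000000000010011011010 (21 bits)


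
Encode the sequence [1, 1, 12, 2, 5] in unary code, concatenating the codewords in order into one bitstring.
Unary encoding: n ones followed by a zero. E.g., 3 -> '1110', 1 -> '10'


Encode each number as n ones followed by a terminating 0:
  1 -> 10 (2 bits)
  1 -> 10 (2 bits)
  12 -> 1111111111110 (13 bits)
  2 -> 110 (3 bits)
  5 -> 111110 (6 bits)
Total length = 2 + 2 + 13 + 3 + 6 = 26 bits.

Unary([1, 1, 12, 2, 5]) = 10101111111111110110111110 (26 bits)


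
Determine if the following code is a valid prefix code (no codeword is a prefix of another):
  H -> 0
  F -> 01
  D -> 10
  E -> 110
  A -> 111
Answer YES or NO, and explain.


Checking each pair (does one codeword prefix another?):
  H='0' vs F='01': prefix -- VIOLATION

NO -- this is NOT a valid prefix code. H (0) is a prefix of F (01).


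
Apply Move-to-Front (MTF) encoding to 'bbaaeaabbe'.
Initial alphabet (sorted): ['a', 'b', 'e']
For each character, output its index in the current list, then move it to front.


MTF encoding:
'b': index 1 in ['a', 'b', 'e'] -> ['b', 'a', 'e']
'b': index 0 in ['b', 'a', 'e'] -> ['b', 'a', 'e']
'a': index 1 in ['b', 'a', 'e'] -> ['a', 'b', 'e']
'a': index 0 in ['a', 'b', 'e'] -> ['a', 'b', 'e']
'e': index 2 in ['a', 'b', 'e'] -> ['e', 'a', 'b']
'a': index 1 in ['e', 'a', 'b'] -> ['a', 'e', 'b']
'a': index 0 in ['a', 'e', 'b'] -> ['a', 'e', 'b']
'b': index 2 in ['a', 'e', 'b'] -> ['b', 'a', 'e']
'b': index 0 in ['b', 'a', 'e'] -> ['b', 'a', 'e']
'e': index 2 in ['b', 'a', 'e'] -> ['e', 'b', 'a']


Output: [1, 0, 1, 0, 2, 1, 0, 2, 0, 2]


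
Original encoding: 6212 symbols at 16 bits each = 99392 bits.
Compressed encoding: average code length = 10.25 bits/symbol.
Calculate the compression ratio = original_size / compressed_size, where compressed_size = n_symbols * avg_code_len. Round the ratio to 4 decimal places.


original_size = n_symbols * orig_bits = 6212 * 16 = 99392 bits
compressed_size = n_symbols * avg_code_len = 6212 * 10.25 = 63673.0 bits
ratio = original_size / compressed_size = 99392 / 63673.0 = 1.561

Compression ratio = 1.561


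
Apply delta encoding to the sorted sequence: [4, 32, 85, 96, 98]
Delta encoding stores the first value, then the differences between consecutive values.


First value: 4
Deltas:
  32 - 4 = 28
  85 - 32 = 53
  96 - 85 = 11
  98 - 96 = 2


Delta encoded: [4, 28, 53, 11, 2]


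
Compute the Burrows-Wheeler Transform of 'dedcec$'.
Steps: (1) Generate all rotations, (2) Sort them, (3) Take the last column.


Rotations (sorted):
  0: $dedcec -> last char: c
  1: c$dedce -> last char: e
  2: cec$ded -> last char: d
  3: dcec$de -> last char: e
  4: dedcec$ -> last char: $
  5: ec$dedc -> last char: c
  6: edcec$d -> last char: d


BWT = cede$cd


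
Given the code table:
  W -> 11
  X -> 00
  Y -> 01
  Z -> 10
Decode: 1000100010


Decoding:
10 -> Z
00 -> X
10 -> Z
00 -> X
10 -> Z


Result: ZXZXZ


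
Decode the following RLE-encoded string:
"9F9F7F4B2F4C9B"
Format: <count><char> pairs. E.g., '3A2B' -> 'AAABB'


Expanding each <count><char> pair:
  9F -> 'FFFFFFFFF'
  9F -> 'FFFFFFFFF'
  7F -> 'FFFFFFF'
  4B -> 'BBBB'
  2F -> 'FF'
  4C -> 'CCCC'
  9B -> 'BBBBBBBBB'

Decoded = FFFFFFFFFFFFFFFFFFFFFFFFFBBBBFFCCCCBBBBBBBBB


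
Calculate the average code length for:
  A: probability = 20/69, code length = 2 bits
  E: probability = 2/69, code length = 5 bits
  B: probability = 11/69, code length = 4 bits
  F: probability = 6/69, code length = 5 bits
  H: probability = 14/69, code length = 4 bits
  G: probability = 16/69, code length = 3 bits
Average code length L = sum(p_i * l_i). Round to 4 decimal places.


Weighted contributions p_i * l_i:
  A: (20/69) * 2 = 40/69
  E: (2/69) * 5 = 10/69
  B: (11/69) * 4 = 44/69
  F: (6/69) * 5 = 30/69
  H: (14/69) * 4 = 56/69
  G: (16/69) * 3 = 48/69
Sum = (40 + 10 + 44 + 30 + 56 + 48)/69 = 228/69

L = 228/69 = 3.3043 bits/symbol


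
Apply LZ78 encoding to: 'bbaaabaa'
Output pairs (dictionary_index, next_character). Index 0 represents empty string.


LZ78 encoding steps:
Dictionary: {0: ''}
Step 1: w='' (idx 0), next='b' -> output (0, 'b'), add 'b' as idx 1
Step 2: w='b' (idx 1), next='a' -> output (1, 'a'), add 'ba' as idx 2
Step 3: w='' (idx 0), next='a' -> output (0, 'a'), add 'a' as idx 3
Step 4: w='a' (idx 3), next='b' -> output (3, 'b'), add 'ab' as idx 4
Step 5: w='a' (idx 3), next='a' -> output (3, 'a'), add 'aa' as idx 5


Encoded: [(0, 'b'), (1, 'a'), (0, 'a'), (3, 'b'), (3, 'a')]


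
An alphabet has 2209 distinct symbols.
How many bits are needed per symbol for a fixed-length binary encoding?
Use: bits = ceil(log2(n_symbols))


log2(2209) = 11.1092
Bracket: 2^11 = 2048 < 2209 <= 2^12 = 4096
So ceil(log2(2209)) = 12

bits = ceil(log2(2209)) = ceil(11.1092) = 12 bits


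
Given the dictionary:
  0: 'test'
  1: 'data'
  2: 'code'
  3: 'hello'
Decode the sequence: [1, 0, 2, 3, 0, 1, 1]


Look up each index in the dictionary:
  1 -> 'data'
  0 -> 'test'
  2 -> 'code'
  3 -> 'hello'
  0 -> 'test'
  1 -> 'data'
  1 -> 'data'

Decoded: "data test code hello test data data"


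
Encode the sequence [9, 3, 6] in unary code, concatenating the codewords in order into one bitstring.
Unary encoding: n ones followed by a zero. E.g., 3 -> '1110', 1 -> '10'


Encode each number as n ones followed by a terminating 0:
  9 -> 1111111110 (10 bits)
  3 -> 1110 (4 bits)
  6 -> 1111110 (7 bits)
Total length = 10 + 4 + 7 = 21 bits.

Unary([9, 3, 6]) = 111111111011101111110 (21 bits)


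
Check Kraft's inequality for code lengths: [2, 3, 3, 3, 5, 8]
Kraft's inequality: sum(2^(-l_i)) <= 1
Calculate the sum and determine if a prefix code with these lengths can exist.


Sum = 2^(-2) + 2^(-3) + 2^(-3) + 2^(-3) + 2^(-5) + 2^(-8)
    = 0.25 + 0.125 + 0.125 + 0.125 + 0.03125 + 0.00390625
    = 169/256 = 0.66015625
Since 0.66015625 <= 1, Kraft's inequality IS satisfied.
A prefix code with these lengths CAN exist.

Kraft sum = 0.66015625. Satisfied.


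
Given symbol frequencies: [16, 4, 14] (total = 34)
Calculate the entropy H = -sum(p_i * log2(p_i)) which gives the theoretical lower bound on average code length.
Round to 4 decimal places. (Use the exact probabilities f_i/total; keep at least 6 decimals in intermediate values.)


Per-symbol terms -p_i * log2(p_i) with p_i = f_i/34:
  p = 16/34 = 0.470588: log2(p) = -1.087463, -p*log2(p) = 0.511747
  p = 4/34 = 0.117647: log2(p) = -3.087463, -p*log2(p) = 0.363231
  p = 14/34 = 0.411765: log2(p) = -1.280108, -p*log2(p) = 0.527103
H = 0.511747 + 0.363231 + 0.527103 = 1.402081

H = 1.4021 bits/symbol


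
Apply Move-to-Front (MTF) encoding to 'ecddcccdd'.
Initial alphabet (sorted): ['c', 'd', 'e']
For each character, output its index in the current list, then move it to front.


MTF encoding:
'e': index 2 in ['c', 'd', 'e'] -> ['e', 'c', 'd']
'c': index 1 in ['e', 'c', 'd'] -> ['c', 'e', 'd']
'd': index 2 in ['c', 'e', 'd'] -> ['d', 'c', 'e']
'd': index 0 in ['d', 'c', 'e'] -> ['d', 'c', 'e']
'c': index 1 in ['d', 'c', 'e'] -> ['c', 'd', 'e']
'c': index 0 in ['c', 'd', 'e'] -> ['c', 'd', 'e']
'c': index 0 in ['c', 'd', 'e'] -> ['c', 'd', 'e']
'd': index 1 in ['c', 'd', 'e'] -> ['d', 'c', 'e']
'd': index 0 in ['d', 'c', 'e'] -> ['d', 'c', 'e']


Output: [2, 1, 2, 0, 1, 0, 0, 1, 0]


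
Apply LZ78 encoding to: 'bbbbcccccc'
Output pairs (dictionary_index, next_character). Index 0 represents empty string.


LZ78 encoding steps:
Dictionary: {0: ''}
Step 1: w='' (idx 0), next='b' -> output (0, 'b'), add 'b' as idx 1
Step 2: w='b' (idx 1), next='b' -> output (1, 'b'), add 'bb' as idx 2
Step 3: w='b' (idx 1), next='c' -> output (1, 'c'), add 'bc' as idx 3
Step 4: w='' (idx 0), next='c' -> output (0, 'c'), add 'c' as idx 4
Step 5: w='c' (idx 4), next='c' -> output (4, 'c'), add 'cc' as idx 5
Step 6: w='cc' (idx 5), end of input -> output (5, '')


Encoded: [(0, 'b'), (1, 'b'), (1, 'c'), (0, 'c'), (4, 'c'), (5, '')]


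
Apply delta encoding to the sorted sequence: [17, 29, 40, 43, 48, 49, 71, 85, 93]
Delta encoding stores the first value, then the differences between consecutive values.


First value: 17
Deltas:
  29 - 17 = 12
  40 - 29 = 11
  43 - 40 = 3
  48 - 43 = 5
  49 - 48 = 1
  71 - 49 = 22
  85 - 71 = 14
  93 - 85 = 8


Delta encoded: [17, 12, 11, 3, 5, 1, 22, 14, 8]


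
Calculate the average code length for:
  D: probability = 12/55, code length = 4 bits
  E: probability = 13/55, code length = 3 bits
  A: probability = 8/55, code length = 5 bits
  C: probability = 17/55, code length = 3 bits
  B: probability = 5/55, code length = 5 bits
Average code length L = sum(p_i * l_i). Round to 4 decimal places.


Weighted contributions p_i * l_i:
  D: (12/55) * 4 = 48/55
  E: (13/55) * 3 = 39/55
  A: (8/55) * 5 = 40/55
  C: (17/55) * 3 = 51/55
  B: (5/55) * 5 = 25/55
Sum = (48 + 39 + 40 + 51 + 25)/55 = 203/55

L = 203/55 = 3.6909 bits/symbol


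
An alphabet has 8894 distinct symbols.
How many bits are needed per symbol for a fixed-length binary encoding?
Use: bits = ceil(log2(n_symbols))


log2(8894) = 13.1186
Bracket: 2^13 = 8192 < 8894 <= 2^14 = 16384
So ceil(log2(8894)) = 14

bits = ceil(log2(8894)) = ceil(13.1186) = 14 bits


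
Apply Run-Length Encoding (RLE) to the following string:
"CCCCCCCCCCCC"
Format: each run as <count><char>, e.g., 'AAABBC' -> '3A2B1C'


Scanning runs left to right:
  i=0: run of 'C' x 12 -> '12C'

RLE = 12C


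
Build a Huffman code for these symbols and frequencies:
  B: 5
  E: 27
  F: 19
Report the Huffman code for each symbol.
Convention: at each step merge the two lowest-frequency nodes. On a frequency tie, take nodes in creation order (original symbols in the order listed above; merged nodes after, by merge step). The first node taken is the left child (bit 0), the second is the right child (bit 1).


Huffman tree construction:
Step 1: Merge B(5) + F(19) = 24
Step 2: Merge (B+F)(24) + E(27) = 51
Read each symbol's code off the tree from the root (left child = 0, right child = 1).

Codes:
  B: 00 (length 2)
  E: 1 (length 1)
  F: 01 (length 2)
Average code length: 75/51 = 1.4706 bits/symbol


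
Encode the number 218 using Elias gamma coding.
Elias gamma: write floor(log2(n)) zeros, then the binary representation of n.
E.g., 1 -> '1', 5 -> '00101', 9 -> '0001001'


num_bits = floor(log2(218)) + 1 = 8
leading_zeros = num_bits - 1 = 7
binary(218) = 11011010

Elias gamma(218) = '0000000' + '11011010' = 000000011011010 (15 bits)


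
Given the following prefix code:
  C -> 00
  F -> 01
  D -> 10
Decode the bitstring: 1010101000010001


Decoding step by step:
Bits 10 -> D
Bits 10 -> D
Bits 10 -> D
Bits 10 -> D
Bits 00 -> C
Bits 01 -> F
Bits 00 -> C
Bits 01 -> F


Decoded message: DDDDCFCF


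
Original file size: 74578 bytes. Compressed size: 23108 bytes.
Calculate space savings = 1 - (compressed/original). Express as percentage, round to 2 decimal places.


ratio = compressed/original = 23108/74578 = 0.30985
savings = 1 - ratio = 1 - 0.30985 = 0.69015
as a percentage: 0.69015 * 100 = 69.01%

Space savings = 1 - 23108/74578 = 69.01%


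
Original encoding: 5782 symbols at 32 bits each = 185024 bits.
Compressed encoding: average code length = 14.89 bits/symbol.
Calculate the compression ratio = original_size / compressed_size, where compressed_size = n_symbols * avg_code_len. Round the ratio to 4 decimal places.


original_size = n_symbols * orig_bits = 5782 * 32 = 185024 bits
compressed_size = n_symbols * avg_code_len = 5782 * 14.89 = 86093.98 bits
ratio = original_size / compressed_size = 185024 / 86093.98 = 2.1491

Compression ratio = 2.1491


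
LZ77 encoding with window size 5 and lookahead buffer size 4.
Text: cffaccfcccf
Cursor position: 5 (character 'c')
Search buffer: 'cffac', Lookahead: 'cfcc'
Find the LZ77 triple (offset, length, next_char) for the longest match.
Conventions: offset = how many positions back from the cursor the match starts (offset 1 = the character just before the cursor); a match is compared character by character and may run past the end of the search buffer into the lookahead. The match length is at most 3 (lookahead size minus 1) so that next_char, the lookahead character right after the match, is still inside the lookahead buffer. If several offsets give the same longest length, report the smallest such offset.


Try each offset into the search buffer:
  offset=1 (pos 4, char 'c'): match length 1
  offset=2 (pos 3, char 'a'): match length 0
  offset=3 (pos 2, char 'f'): match length 0
  offset=4 (pos 1, char 'f'): match length 0
  offset=5 (pos 0, char 'c'): match length 2
Longest match has length 2 at offset 5.
next_char = character at position 5 + 2 = 7 -> 'c'

Best match: offset=5, length=2 (matching 'cf' starting at position 0)
LZ77 triple: (5, 2, 'c')


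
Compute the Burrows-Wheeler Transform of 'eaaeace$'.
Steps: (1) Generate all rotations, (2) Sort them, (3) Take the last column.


Rotations (sorted):
  0: $eaaeace -> last char: e
  1: aaeace$e -> last char: e
  2: ace$eaae -> last char: e
  3: aeace$ea -> last char: a
  4: ce$eaaea -> last char: a
  5: e$eaaeac -> last char: c
  6: eaaeace$ -> last char: $
  7: eace$eaa -> last char: a


BWT = eeeaac$a


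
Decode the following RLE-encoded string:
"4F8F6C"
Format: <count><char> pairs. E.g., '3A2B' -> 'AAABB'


Expanding each <count><char> pair:
  4F -> 'FFFF'
  8F -> 'FFFFFFFF'
  6C -> 'CCCCCC'

Decoded = FFFFFFFFFFFFCCCCCC


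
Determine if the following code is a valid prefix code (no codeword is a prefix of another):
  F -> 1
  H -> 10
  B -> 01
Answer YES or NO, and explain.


Checking each pair (does one codeword prefix another?):
  F='1' vs H='10': prefix -- VIOLATION

NO -- this is NOT a valid prefix code. F (1) is a prefix of H (10).


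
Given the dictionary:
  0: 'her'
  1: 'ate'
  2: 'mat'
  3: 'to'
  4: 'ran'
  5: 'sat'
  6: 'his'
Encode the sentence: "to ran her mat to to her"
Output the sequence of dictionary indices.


Look up each word in the dictionary:
  'to' -> 3
  'ran' -> 4
  'her' -> 0
  'mat' -> 2
  'to' -> 3
  'to' -> 3
  'her' -> 0

Encoded: [3, 4, 0, 2, 3, 3, 0]


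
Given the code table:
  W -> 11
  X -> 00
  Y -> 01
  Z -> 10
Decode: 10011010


Decoding:
10 -> Z
01 -> Y
10 -> Z
10 -> Z


Result: ZYZZ


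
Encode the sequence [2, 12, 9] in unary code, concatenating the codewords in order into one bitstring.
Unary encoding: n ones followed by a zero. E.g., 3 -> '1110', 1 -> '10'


Encode each number as n ones followed by a terminating 0:
  2 -> 110 (3 bits)
  12 -> 1111111111110 (13 bits)
  9 -> 1111111110 (10 bits)
Total length = 3 + 13 + 10 = 26 bits.

Unary([2, 12, 9]) = 11011111111111101111111110 (26 bits)


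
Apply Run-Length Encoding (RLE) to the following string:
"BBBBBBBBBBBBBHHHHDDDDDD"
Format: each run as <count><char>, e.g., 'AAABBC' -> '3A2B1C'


Scanning runs left to right:
  i=0: run of 'B' x 13 -> '13B'
  i=13: run of 'H' x 4 -> '4H'
  i=17: run of 'D' x 6 -> '6D'

RLE = 13B4H6D


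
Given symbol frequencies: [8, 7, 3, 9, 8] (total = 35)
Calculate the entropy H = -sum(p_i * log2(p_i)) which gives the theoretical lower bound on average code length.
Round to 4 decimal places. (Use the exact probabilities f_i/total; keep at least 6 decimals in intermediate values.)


Per-symbol terms -p_i * log2(p_i) with p_i = f_i/35:
  p = 8/35 = 0.228571: log2(p) = -2.129283, -p*log2(p) = 0.486693
  p = 7/35 = 0.200000: log2(p) = -2.321928, -p*log2(p) = 0.464386
  p = 3/35 = 0.085714: log2(p) = -3.544321, -p*log2(p) = 0.303799
  p = 9/35 = 0.257143: log2(p) = -1.959358, -p*log2(p) = 0.503835
  p = 8/35 = 0.228571: log2(p) = -2.129283, -p*log2(p) = 0.486693
H = 0.486693 + 0.464386 + 0.303799 + 0.503835 + 0.486693 = 2.245406

H = 2.2454 bits/symbol
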